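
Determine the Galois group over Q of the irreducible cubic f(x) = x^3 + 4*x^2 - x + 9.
Gal(K/Q) = S_3 (symmetric group of order 6)

Compute the discriminant of x^3 + (4)*x^2 + (-1)*x + (9): Δ = -5119. Since Δ is not a rational square, the Galois group is not contained in A_3; it must be the full S_3 (irreducibility of the cubic rules out anything smaller).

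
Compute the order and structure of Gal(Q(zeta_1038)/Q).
|Gal(Q(zeta_1038)/Q)| = phi(1038) = 344; group ≅ (Z/1038Z)^* ≅ Z/2Z × Z/172Z

The n-th cyclotomic polynomial Φ_1038(x) is the minimal polynomial of zeta_1038 over Q and has degree phi(1038) = 344. So Q(zeta_1038) is a degree-344 Galois extension with Galois group (Z/1038Z)^*. By CRT, (Z/1038Z)^* ≅ (Z/2Z)^* × (Z/3Z)^* × (Z/173Z)^*. Each prime-power unit group is (Z/2Z)^* ≅ trivial group (order 1); (Z/3Z)^* ≅ Z/2Z; (Z/173Z)^* ≅ Z/172Z. Hence Gal(Q(zeta_1038)/Q) ≅ Z/2Z × Z/172Z.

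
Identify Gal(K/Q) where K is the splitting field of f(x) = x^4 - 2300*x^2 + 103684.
Gal(K/Q) = Z/2Z (cyclic of order 2)

f factors as (x^2 - 46)(x^2 - 2254), so the splitting field is K = Q(sqrt(46), sqrt(2254)). The squarefree part of 46 is 46 and the squarefree part of 2254 is also 46, so sqrt(46) and sqrt(2254) are both rational multiples of sqrt(46). Hence Q(sqrt(46)) = Q(sqrt(2254)) = Q(sqrt(46)), and the splitting field collapses to a single degree-2 extension with Galois group Z/2Z.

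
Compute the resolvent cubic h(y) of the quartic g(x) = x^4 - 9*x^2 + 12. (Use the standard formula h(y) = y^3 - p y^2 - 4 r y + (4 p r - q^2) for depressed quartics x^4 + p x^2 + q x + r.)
h(y) = y^3 + 9*y^2 - 48*y - 432

Identify coefficients: p = -9, q = 0, r = 12.
Plug into h(y) = y^3 - p y^2 - 4 r y + (4 p r - q^2):
  h(y) = y^3 - (-9) y^2 - 4*(12) y + (4*(-9)*(12) - (0)^2)
       = y^3 + (9) y^2 + (-48) y + (-432).
Simplifying: h(y) = y^3 + 9*y^2 - 48*y - 432.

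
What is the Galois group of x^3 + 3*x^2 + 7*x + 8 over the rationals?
Gal(K/Q) = S_3 (symmetric group of order 6)

Compute the discriminant of x^3 + (3)*x^2 + (7)*x + (8): Δ = -499. Since Δ is not a rational square, the Galois group is not contained in A_3; it must be the full S_3 (irreducibility of the cubic rules out anything smaller).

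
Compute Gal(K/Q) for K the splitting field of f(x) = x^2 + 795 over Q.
Gal(K/Q) = Z/2Z (cyclic of order 2)

x^2 + 795 is irreducible over Q since -795 is not a rational square. The splitting field Q(sqrt(-795)) has degree 2 over Q, and its unique nontrivial automorphism is sqrt(-795) ↦ -sqrt(-795). Hence Gal(Q(sqrt(-795))/Q) = Z/2Z.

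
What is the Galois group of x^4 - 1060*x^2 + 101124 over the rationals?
Gal(K/Q) = Z/2Z (cyclic of order 2)

f factors as (x^2 - 106)(x^2 - 954), so the splitting field is K = Q(sqrt(106), sqrt(954)). The squarefree part of 106 is 106 and the squarefree part of 954 is also 106, so sqrt(106) and sqrt(954) are both rational multiples of sqrt(106). Hence Q(sqrt(106)) = Q(sqrt(954)) = Q(sqrt(106)), and the splitting field collapses to a single degree-2 extension with Galois group Z/2Z.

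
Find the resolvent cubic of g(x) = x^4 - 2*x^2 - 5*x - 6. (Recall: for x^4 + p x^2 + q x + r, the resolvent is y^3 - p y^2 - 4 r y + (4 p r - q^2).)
h(y) = y^3 + 2*y^2 + 24*y + 23

Identify coefficients: p = -2, q = -5, r = -6.
Plug into h(y) = y^3 - p y^2 - 4 r y + (4 p r - q^2):
  h(y) = y^3 - (-2) y^2 - 4*(-6) y + (4*(-2)*(-6) - (-5)^2)
       = y^3 + (2) y^2 + (24) y + (23).
Simplifying: h(y) = y^3 + 2*y^2 + 24*y + 23.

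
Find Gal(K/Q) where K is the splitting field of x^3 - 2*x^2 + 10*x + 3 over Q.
Gal(K/Q) = S_3 (symmetric group of order 6)

Compute the discriminant of x^3 + (-2)*x^2 + (10)*x + (3): Δ = -4827. Since Δ is not a rational square, the Galois group is not contained in A_3; it must be the full S_3 (irreducibility of the cubic rules out anything smaller).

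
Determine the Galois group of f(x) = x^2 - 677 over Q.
Gal(K/Q) = Z/2Z (cyclic of order 2)

x^2 - 677 is irreducible over Q since 677 is not a rational square. The splitting field Q(sqrt(677)) has degree 2 over Q, and its unique nontrivial automorphism is sqrt(677) ↦ -sqrt(677). Hence Gal(Q(sqrt(677))/Q) = Z/2Z.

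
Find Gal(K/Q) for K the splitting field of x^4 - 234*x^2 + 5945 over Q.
Gal(K/Q) = V_4 (Klein four-group, Z/2Z × Z/2Z)

f factors as (x^2 - 205)(x^2 - 29), so the splitting field is K = Q(sqrt(205), sqrt(29)). The elements 205, 29, 5945 are all non-squares in Q, so sqrt(205) and sqrt(29) generate independent quadratic extensions. Thus [K:Q] = 4 and Gal(K/Q) is generated by the two order-2 automorphisms sqrt(205) ↦ -sqrt(205) and sqrt(29) ↦ -sqrt(29), giving V_4.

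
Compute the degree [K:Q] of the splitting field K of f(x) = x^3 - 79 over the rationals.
[K:Q] = 6

x^3 - 79 has one real root r = 79^(1/3) and two complex roots r*zeta_3, r*zeta_3^2 where zeta_3 = e^(2*pi*i/3). The splitting field is Q(r, zeta_3). [Q(r):Q] = 3 and [Q(zeta_3):Q] = 2 with gcd = 1, so [Q(r, zeta_3):Q] = 3 * 2 = 6.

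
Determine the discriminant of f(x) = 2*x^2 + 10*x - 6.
Δ = 148

For a quadratic a x^2 + b x + c the discriminant is Δ = b^2 - 4ac = (10)^2 - 4*(2)*(-6) = 100 - (-48) = 148.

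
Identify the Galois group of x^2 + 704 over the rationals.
Gal(K/Q) = Z/2Z (cyclic of order 2)

x^2 + 704 is irreducible over Q since -704 is not a rational square. The splitting field Q(sqrt(-704)) has degree 2 over Q, and its unique nontrivial automorphism is sqrt(-704) ↦ -sqrt(-704). Hence Gal(Q(sqrt(-704))/Q) = Z/2Z.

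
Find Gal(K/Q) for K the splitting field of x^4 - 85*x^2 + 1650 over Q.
Gal(K/Q) = V_4 (Klein four-group, Z/2Z × Z/2Z)

f factors as (x^2 - 55)(x^2 - 30), so the splitting field is K = Q(sqrt(55), sqrt(30)). The elements 55, 30, 1650 are all non-squares in Q, so sqrt(55) and sqrt(30) generate independent quadratic extensions. Thus [K:Q] = 4 and Gal(K/Q) is generated by the two order-2 automorphisms sqrt(55) ↦ -sqrt(55) and sqrt(30) ↦ -sqrt(30), giving V_4.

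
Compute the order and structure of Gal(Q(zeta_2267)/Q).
|Gal(Q(zeta_2267)/Q)| = phi(2267) = 2266; group ≅ (Z/2267Z)^* ≅ Z/2266Z

The n-th cyclotomic polynomial Φ_2267(x) is the minimal polynomial of zeta_2267 over Q and has degree phi(2267) = 2266. So Q(zeta_2267) is a degree-2266 Galois extension with Galois group (Z/2267Z)^*. (Z/2267Z)^* is cyclic since 2267 is an odd prime power (or 4). Hence Gal(Q(zeta_2267)/Q) ≅ Z/2266Z.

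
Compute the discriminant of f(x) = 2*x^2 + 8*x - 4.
Δ = 96

For a quadratic a x^2 + b x + c the discriminant is Δ = b^2 - 4ac = (8)^2 - 4*(2)*(-4) = 64 - (-32) = 96.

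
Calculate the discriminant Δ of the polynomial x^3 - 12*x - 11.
Δ = 3645

For a depressed cubic x^3 + p x + q the discriminant is Δ = -4 p^3 - 27 q^2 = -4*(-12)^3 - 27*(-11)^2 = 6912 - 3267 = 3645.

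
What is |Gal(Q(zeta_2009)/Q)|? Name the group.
|Gal(Q(zeta_2009)/Q)| = phi(2009) = 1680; group ≅ (Z/2009Z)^* ≅ Z/40Z × Z/42Z

The n-th cyclotomic polynomial Φ_2009(x) is the minimal polynomial of zeta_2009 over Q and has degree phi(2009) = 1680. So Q(zeta_2009) is a degree-1680 Galois extension with Galois group (Z/2009Z)^*. By CRT, (Z/2009Z)^* ≅ (Z/49Z)^* × (Z/41Z)^*. Each prime-power unit group is (Z/49Z)^* ≅ Z/42Z; (Z/41Z)^* ≅ Z/40Z. Hence Gal(Q(zeta_2009)/Q) ≅ Z/40Z × Z/42Z.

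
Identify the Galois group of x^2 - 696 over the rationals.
Gal(K/Q) = Z/2Z (cyclic of order 2)

x^2 - 696 is irreducible over Q since 696 is not a rational square. The splitting field Q(sqrt(696)) has degree 2 over Q, and its unique nontrivial automorphism is sqrt(696) ↦ -sqrt(696). Hence Gal(Q(sqrt(696))/Q) = Z/2Z.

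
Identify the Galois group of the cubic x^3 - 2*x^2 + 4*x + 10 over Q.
Gal(K/Q) = S_3 (symmetric group of order 6)

Compute the discriminant of x^3 + (-2)*x^2 + (4)*x + (10): Δ = -4012. Since Δ is not a rational square, the Galois group is not contained in A_3; it must be the full S_3 (irreducibility of the cubic rules out anything smaller).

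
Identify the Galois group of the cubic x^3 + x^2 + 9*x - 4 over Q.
Gal(K/Q) = S_3 (symmetric group of order 6)

Compute the discriminant of x^3 + (1)*x^2 + (9)*x + (-4): Δ = -3899. Since Δ is not a rational square, the Galois group is not contained in A_3; it must be the full S_3 (irreducibility of the cubic rules out anything smaller).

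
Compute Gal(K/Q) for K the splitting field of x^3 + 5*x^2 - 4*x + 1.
Gal(K/Q) = S_3 (symmetric group of order 6)

Compute the discriminant of x^3 + (5)*x^2 + (-4)*x + (1): Δ = -231. Since Δ is not a rational square, the Galois group is not contained in A_3; it must be the full S_3 (irreducibility of the cubic rules out anything smaller).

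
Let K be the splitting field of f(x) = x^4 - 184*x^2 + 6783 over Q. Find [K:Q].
[K:Q] = 4

f factors as (x^2 - 133)(x^2 - 51); the splitting field is K = Q(sqrt(133), sqrt(51)). Since 133, 51, and 6783 are all non-squares in Q, the three subfields Q(sqrt(133)), Q(sqrt(51)), Q(sqrt(6783)) are distinct degree-2 extensions, so [K:Q] = 4 (Klein four Galois group).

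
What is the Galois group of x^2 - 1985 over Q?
Gal(K/Q) = Z/2Z (cyclic of order 2)

x^2 - 1985 is irreducible over Q since 1985 is not a rational square. The splitting field Q(sqrt(1985)) has degree 2 over Q, and its unique nontrivial automorphism is sqrt(1985) ↦ -sqrt(1985). Hence Gal(Q(sqrt(1985))/Q) = Z/2Z.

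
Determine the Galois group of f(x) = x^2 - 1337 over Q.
Gal(K/Q) = Z/2Z (cyclic of order 2)

x^2 - 1337 is irreducible over Q since 1337 is not a rational square. The splitting field Q(sqrt(1337)) has degree 2 over Q, and its unique nontrivial automorphism is sqrt(1337) ↦ -sqrt(1337). Hence Gal(Q(sqrt(1337))/Q) = Z/2Z.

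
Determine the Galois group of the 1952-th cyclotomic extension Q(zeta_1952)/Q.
|Gal(Q(zeta_1952)/Q)| = phi(1952) = 960; group ≅ (Z/1952Z)^* ≅ Z/2Z × Z/8Z × Z/60Z

The n-th cyclotomic polynomial Φ_1952(x) is the minimal polynomial of zeta_1952 over Q and has degree phi(1952) = 960. So Q(zeta_1952) is a degree-960 Galois extension with Galois group (Z/1952Z)^*. By CRT, (Z/1952Z)^* ≅ (Z/32Z)^* × (Z/61Z)^*. Each prime-power unit group is (Z/32Z)^* ≅ Z/2Z × Z/8Z; (Z/61Z)^* ≅ Z/60Z. Hence Gal(Q(zeta_1952)/Q) ≅ Z/2Z × Z/8Z × Z/60Z.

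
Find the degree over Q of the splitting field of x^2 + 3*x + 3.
[K:Q] = 2

The discriminant of x^2 + (3)*x + (3) is b^2 - 4c = 9 - (12) = -3. Since -3 is not a perfect square in Q, the polynomial is irreducible over Q. Its two roots generate a degree-2 extension, so [K:Q] = 2.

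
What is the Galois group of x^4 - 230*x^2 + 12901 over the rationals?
Gal(K/Q) = V_4 (Klein four-group, Z/2Z × Z/2Z)

f factors as (x^2 - 97)(x^2 - 133), so the splitting field is K = Q(sqrt(97), sqrt(133)). The elements 97, 133, 12901 are all non-squares in Q, so sqrt(97) and sqrt(133) generate independent quadratic extensions. Thus [K:Q] = 4 and Gal(K/Q) is generated by the two order-2 automorphisms sqrt(97) ↦ -sqrt(97) and sqrt(133) ↦ -sqrt(133), giving V_4.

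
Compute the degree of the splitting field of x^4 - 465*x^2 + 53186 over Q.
[K:Q] = 4

f factors as (x^2 - 203)(x^2 - 262); the splitting field is K = Q(sqrt(203), sqrt(262)). Since 203, 262, and 53186 are all non-squares in Q, the three subfields Q(sqrt(203)), Q(sqrt(262)), Q(sqrt(53186)) are distinct degree-2 extensions, so [K:Q] = 4 (Klein four Galois group).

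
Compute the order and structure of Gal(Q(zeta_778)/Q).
|Gal(Q(zeta_778)/Q)| = phi(778) = 388; group ≅ (Z/778Z)^* ≅ Z/388Z

The n-th cyclotomic polynomial Φ_778(x) is the minimal polynomial of zeta_778 over Q and has degree phi(778) = 388. So Q(zeta_778) is a degree-388 Galois extension with Galois group (Z/778Z)^*. By CRT, (Z/778Z)^* ≅ (Z/2Z)^* × (Z/389Z)^*. Each prime-power unit group is (Z/2Z)^* ≅ trivial group (order 1); (Z/389Z)^* ≅ Z/388Z. Hence Gal(Q(zeta_778)/Q) ≅ Z/388Z.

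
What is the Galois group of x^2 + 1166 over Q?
Gal(K/Q) = Z/2Z (cyclic of order 2)

x^2 + 1166 is irreducible over Q since -1166 is not a rational square. The splitting field Q(sqrt(-1166)) has degree 2 over Q, and its unique nontrivial automorphism is sqrt(-1166) ↦ -sqrt(-1166). Hence Gal(Q(sqrt(-1166))/Q) = Z/2Z.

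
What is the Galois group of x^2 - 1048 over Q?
Gal(K/Q) = Z/2Z (cyclic of order 2)

x^2 - 1048 is irreducible over Q since 1048 is not a rational square. The splitting field Q(sqrt(1048)) has degree 2 over Q, and its unique nontrivial automorphism is sqrt(1048) ↦ -sqrt(1048). Hence Gal(Q(sqrt(1048))/Q) = Z/2Z.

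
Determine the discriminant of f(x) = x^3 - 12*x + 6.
Δ = 5940

For a depressed cubic x^3 + p x + q the discriminant is Δ = -4 p^3 - 27 q^2 = -4*(-12)^3 - 27*(6)^2 = 6912 - 972 = 5940.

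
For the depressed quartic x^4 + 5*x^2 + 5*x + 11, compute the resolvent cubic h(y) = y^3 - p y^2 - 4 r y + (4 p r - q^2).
h(y) = y^3 - 5*y^2 - 44*y + 195

Identify coefficients: p = 5, q = 5, r = 11.
Plug into h(y) = y^3 - p y^2 - 4 r y + (4 p r - q^2):
  h(y) = y^3 - (5) y^2 - 4*(11) y + (4*(5)*(11) - (5)^2)
       = y^3 + (-5) y^2 + (-44) y + (195).
Simplifying: h(y) = y^3 - 5*y^2 - 44*y + 195.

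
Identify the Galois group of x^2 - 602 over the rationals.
Gal(K/Q) = Z/2Z (cyclic of order 2)

x^2 - 602 is irreducible over Q since 602 is not a rational square. The splitting field Q(sqrt(602)) has degree 2 over Q, and its unique nontrivial automorphism is sqrt(602) ↦ -sqrt(602). Hence Gal(Q(sqrt(602))/Q) = Z/2Z.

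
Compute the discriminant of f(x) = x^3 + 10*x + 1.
Δ = -4027

For a depressed cubic x^3 + p x + q the discriminant is Δ = -4 p^3 - 27 q^2 = -4*(10)^3 - 27*(1)^2 = -4000 - 27 = -4027.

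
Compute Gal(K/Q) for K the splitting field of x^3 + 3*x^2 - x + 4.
Gal(K/Q) = S_3 (symmetric group of order 6)

Compute the discriminant of x^3 + (3)*x^2 + (-1)*x + (4): Δ = -1067. Since Δ is not a rational square, the Galois group is not contained in A_3; it must be the full S_3 (irreducibility of the cubic rules out anything smaller).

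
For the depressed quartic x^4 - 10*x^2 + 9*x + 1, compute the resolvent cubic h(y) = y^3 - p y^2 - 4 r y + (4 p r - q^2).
h(y) = y^3 + 10*y^2 - 4*y - 121

Identify coefficients: p = -10, q = 9, r = 1.
Plug into h(y) = y^3 - p y^2 - 4 r y + (4 p r - q^2):
  h(y) = y^3 - (-10) y^2 - 4*(1) y + (4*(-10)*(1) - (9)^2)
       = y^3 + (10) y^2 + (-4) y + (-121).
Simplifying: h(y) = y^3 + 10*y^2 - 4*y - 121.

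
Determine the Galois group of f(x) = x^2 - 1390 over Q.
Gal(K/Q) = Z/2Z (cyclic of order 2)

x^2 - 1390 is irreducible over Q since 1390 is not a rational square. The splitting field Q(sqrt(1390)) has degree 2 over Q, and its unique nontrivial automorphism is sqrt(1390) ↦ -sqrt(1390). Hence Gal(Q(sqrt(1390))/Q) = Z/2Z.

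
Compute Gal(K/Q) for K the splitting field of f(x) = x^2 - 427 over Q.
Gal(K/Q) = Z/2Z (cyclic of order 2)

x^2 - 427 is irreducible over Q since 427 is not a rational square. The splitting field Q(sqrt(427)) has degree 2 over Q, and its unique nontrivial automorphism is sqrt(427) ↦ -sqrt(427). Hence Gal(Q(sqrt(427))/Q) = Z/2Z.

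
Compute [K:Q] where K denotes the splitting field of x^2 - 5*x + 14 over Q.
[K:Q] = 2

The discriminant of x^2 + (-5)*x + (14) is b^2 - 4c = 25 - (56) = -31. Since -31 is not a perfect square in Q, the polynomial is irreducible over Q. Its two roots generate a degree-2 extension, so [K:Q] = 2.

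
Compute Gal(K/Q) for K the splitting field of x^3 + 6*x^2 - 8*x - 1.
Gal(K/Q) = S_3 (symmetric group of order 6)

Compute the discriminant of x^3 + (6)*x^2 + (-8)*x + (-1): Δ = 6053. Since Δ is not a rational square, the Galois group is not contained in A_3; it must be the full S_3 (irreducibility of the cubic rules out anything smaller).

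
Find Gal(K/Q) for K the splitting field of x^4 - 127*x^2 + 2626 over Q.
Gal(K/Q) = V_4 (Klein four-group, Z/2Z × Z/2Z)

f factors as (x^2 - 26)(x^2 - 101), so the splitting field is K = Q(sqrt(26), sqrt(101)). The elements 26, 101, 2626 are all non-squares in Q, so sqrt(26) and sqrt(101) generate independent quadratic extensions. Thus [K:Q] = 4 and Gal(K/Q) is generated by the two order-2 automorphisms sqrt(26) ↦ -sqrt(26) and sqrt(101) ↦ -sqrt(101), giving V_4.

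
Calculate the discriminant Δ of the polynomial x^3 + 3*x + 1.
Δ = -135

For a depressed cubic x^3 + p x + q the discriminant is Δ = -4 p^3 - 27 q^2 = -4*(3)^3 - 27*(1)^2 = -108 - 27 = -135.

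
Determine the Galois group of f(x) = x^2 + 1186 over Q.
Gal(K/Q) = Z/2Z (cyclic of order 2)

x^2 + 1186 is irreducible over Q since -1186 is not a rational square. The splitting field Q(sqrt(-1186)) has degree 2 over Q, and its unique nontrivial automorphism is sqrt(-1186) ↦ -sqrt(-1186). Hence Gal(Q(sqrt(-1186))/Q) = Z/2Z.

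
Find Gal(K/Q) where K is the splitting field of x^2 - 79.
Gal(K/Q) = Z/2Z (cyclic of order 2)

x^2 - 79 is irreducible over Q since 79 is not a rational square. The splitting field Q(sqrt(79)) has degree 2 over Q, and its unique nontrivial automorphism is sqrt(79) ↦ -sqrt(79). Hence Gal(Q(sqrt(79))/Q) = Z/2Z.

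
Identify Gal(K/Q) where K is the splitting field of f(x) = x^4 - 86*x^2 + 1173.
Gal(K/Q) = V_4 (Klein four-group, Z/2Z × Z/2Z)

f factors as (x^2 - 17)(x^2 - 69), so the splitting field is K = Q(sqrt(17), sqrt(69)). The elements 17, 69, 1173 are all non-squares in Q, so sqrt(17) and sqrt(69) generate independent quadratic extensions. Thus [K:Q] = 4 and Gal(K/Q) is generated by the two order-2 automorphisms sqrt(17) ↦ -sqrt(17) and sqrt(69) ↦ -sqrt(69), giving V_4.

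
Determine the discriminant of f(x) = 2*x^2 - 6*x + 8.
Δ = -28

For a quadratic a x^2 + b x + c the discriminant is Δ = b^2 - 4ac = (-6)^2 - 4*(2)*(8) = 36 - (64) = -28.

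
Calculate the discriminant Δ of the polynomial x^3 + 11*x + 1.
Δ = -5351

For a depressed cubic x^3 + p x + q the discriminant is Δ = -4 p^3 - 27 q^2 = -4*(11)^3 - 27*(1)^2 = -5324 - 27 = -5351.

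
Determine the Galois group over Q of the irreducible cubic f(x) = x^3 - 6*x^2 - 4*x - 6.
Gal(K/Q) = S_3 (symmetric group of order 6)

Compute the discriminant of x^3 + (-6)*x^2 + (-4)*x + (-6): Δ = -7916. Since Δ is not a rational square, the Galois group is not contained in A_3; it must be the full S_3 (irreducibility of the cubic rules out anything smaller).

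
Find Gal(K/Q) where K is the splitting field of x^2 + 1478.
Gal(K/Q) = Z/2Z (cyclic of order 2)

x^2 + 1478 is irreducible over Q since -1478 is not a rational square. The splitting field Q(sqrt(-1478)) has degree 2 over Q, and its unique nontrivial automorphism is sqrt(-1478) ↦ -sqrt(-1478). Hence Gal(Q(sqrt(-1478))/Q) = Z/2Z.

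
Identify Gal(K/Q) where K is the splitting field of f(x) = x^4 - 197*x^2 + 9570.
Gal(K/Q) = V_4 (Klein four-group, Z/2Z × Z/2Z)

f factors as (x^2 - 87)(x^2 - 110), so the splitting field is K = Q(sqrt(87), sqrt(110)). The elements 87, 110, 9570 are all non-squares in Q, so sqrt(87) and sqrt(110) generate independent quadratic extensions. Thus [K:Q] = 4 and Gal(K/Q) is generated by the two order-2 automorphisms sqrt(87) ↦ -sqrt(87) and sqrt(110) ↦ -sqrt(110), giving V_4.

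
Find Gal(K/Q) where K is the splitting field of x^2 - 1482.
Gal(K/Q) = Z/2Z (cyclic of order 2)

x^2 - 1482 is irreducible over Q since 1482 is not a rational square. The splitting field Q(sqrt(1482)) has degree 2 over Q, and its unique nontrivial automorphism is sqrt(1482) ↦ -sqrt(1482). Hence Gal(Q(sqrt(1482))/Q) = Z/2Z.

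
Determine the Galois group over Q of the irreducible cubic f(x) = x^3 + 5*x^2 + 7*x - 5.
Gal(K/Q) = S_3 (symmetric group of order 6)

Compute the discriminant of x^3 + (5)*x^2 + (7)*x + (-5): Δ = -1472. Since Δ is not a rational square, the Galois group is not contained in A_3; it must be the full S_3 (irreducibility of the cubic rules out anything smaller).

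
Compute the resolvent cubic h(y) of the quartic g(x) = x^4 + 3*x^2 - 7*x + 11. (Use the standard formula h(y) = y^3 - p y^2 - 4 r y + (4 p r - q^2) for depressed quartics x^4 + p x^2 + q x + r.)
h(y) = y^3 - 3*y^2 - 44*y + 83

Identify coefficients: p = 3, q = -7, r = 11.
Plug into h(y) = y^3 - p y^2 - 4 r y + (4 p r - q^2):
  h(y) = y^3 - (3) y^2 - 4*(11) y + (4*(3)*(11) - (-7)^2)
       = y^3 + (-3) y^2 + (-44) y + (83).
Simplifying: h(y) = y^3 - 3*y^2 - 44*y + 83.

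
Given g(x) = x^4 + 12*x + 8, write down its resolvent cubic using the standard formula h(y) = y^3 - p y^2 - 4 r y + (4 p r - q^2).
h(y) = y^3 - 32*y - 144

Identify coefficients: p = 0, q = 12, r = 8.
Plug into h(y) = y^3 - p y^2 - 4 r y + (4 p r - q^2):
  h(y) = y^3 - (0) y^2 - 4*(8) y + (4*(0)*(8) - (12)^2)
       = y^3 + (0) y^2 + (-32) y + (-144).
Simplifying: h(y) = y^3 - 32*y - 144.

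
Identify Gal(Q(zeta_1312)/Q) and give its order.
|Gal(Q(zeta_1312)/Q)| = phi(1312) = 640; group ≅ (Z/1312Z)^* ≅ Z/2Z × Z/8Z × Z/40Z

The n-th cyclotomic polynomial Φ_1312(x) is the minimal polynomial of zeta_1312 over Q and has degree phi(1312) = 640. So Q(zeta_1312) is a degree-640 Galois extension with Galois group (Z/1312Z)^*. By CRT, (Z/1312Z)^* ≅ (Z/32Z)^* × (Z/41Z)^*. Each prime-power unit group is (Z/32Z)^* ≅ Z/2Z × Z/8Z; (Z/41Z)^* ≅ Z/40Z. Hence Gal(Q(zeta_1312)/Q) ≅ Z/2Z × Z/8Z × Z/40Z.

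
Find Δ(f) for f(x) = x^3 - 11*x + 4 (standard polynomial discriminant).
Δ = 4892

For a depressed cubic x^3 + p x + q the discriminant is Δ = -4 p^3 - 27 q^2 = -4*(-11)^3 - 27*(4)^2 = 5324 - 432 = 4892.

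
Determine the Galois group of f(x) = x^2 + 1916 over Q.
Gal(K/Q) = Z/2Z (cyclic of order 2)

x^2 + 1916 is irreducible over Q since -1916 is not a rational square. The splitting field Q(sqrt(-1916)) has degree 2 over Q, and its unique nontrivial automorphism is sqrt(-1916) ↦ -sqrt(-1916). Hence Gal(Q(sqrt(-1916))/Q) = Z/2Z.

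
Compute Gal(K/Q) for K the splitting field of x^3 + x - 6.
Gal(K/Q) = S_3 (symmetric group of order 6)

Compute the discriminant of x^3 + (0)*x^2 + (1)*x + (-6): Δ = -976. Since Δ is not a rational square, the Galois group is not contained in A_3; it must be the full S_3 (irreducibility of the cubic rules out anything smaller).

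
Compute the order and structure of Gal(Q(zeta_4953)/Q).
|Gal(Q(zeta_4953)/Q)| = phi(4953) = 3024; group ≅ (Z/4953Z)^* ≅ Z/2Z × Z/12Z × Z/126Z

The n-th cyclotomic polynomial Φ_4953(x) is the minimal polynomial of zeta_4953 over Q and has degree phi(4953) = 3024. So Q(zeta_4953) is a degree-3024 Galois extension with Galois group (Z/4953Z)^*. By CRT, (Z/4953Z)^* ≅ (Z/3Z)^* × (Z/13Z)^* × (Z/127Z)^*. Each prime-power unit group is (Z/3Z)^* ≅ Z/2Z; (Z/13Z)^* ≅ Z/12Z; (Z/127Z)^* ≅ Z/126Z. Hence Gal(Q(zeta_4953)/Q) ≅ Z/2Z × Z/12Z × Z/126Z.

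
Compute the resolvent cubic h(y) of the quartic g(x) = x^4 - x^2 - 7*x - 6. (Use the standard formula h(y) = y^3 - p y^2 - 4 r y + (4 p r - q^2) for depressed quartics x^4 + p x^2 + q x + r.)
h(y) = y^3 + y^2 + 24*y - 25

Identify coefficients: p = -1, q = -7, r = -6.
Plug into h(y) = y^3 - p y^2 - 4 r y + (4 p r - q^2):
  h(y) = y^3 - (-1) y^2 - 4*(-6) y + (4*(-1)*(-6) - (-7)^2)
       = y^3 + (1) y^2 + (24) y + (-25).
Simplifying: h(y) = y^3 + y^2 + 24*y - 25.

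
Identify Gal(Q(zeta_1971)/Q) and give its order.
|Gal(Q(zeta_1971)/Q)| = phi(1971) = 1296; group ≅ (Z/1971Z)^* ≅ Z/18Z × Z/72Z

The n-th cyclotomic polynomial Φ_1971(x) is the minimal polynomial of zeta_1971 over Q and has degree phi(1971) = 1296. So Q(zeta_1971) is a degree-1296 Galois extension with Galois group (Z/1971Z)^*. By CRT, (Z/1971Z)^* ≅ (Z/27Z)^* × (Z/73Z)^*. Each prime-power unit group is (Z/27Z)^* ≅ Z/18Z; (Z/73Z)^* ≅ Z/72Z. Hence Gal(Q(zeta_1971)/Q) ≅ Z/18Z × Z/72Z.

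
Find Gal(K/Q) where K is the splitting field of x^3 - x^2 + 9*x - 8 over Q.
Gal(K/Q) = S_3 (symmetric group of order 6)

Compute the discriminant of x^3 + (-1)*x^2 + (9)*x + (-8): Δ = -3299. Since Δ is not a rational square, the Galois group is not contained in A_3; it must be the full S_3 (irreducibility of the cubic rules out anything smaller).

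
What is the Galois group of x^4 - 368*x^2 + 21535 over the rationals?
Gal(K/Q) = V_4 (Klein four-group, Z/2Z × Z/2Z)

f factors as (x^2 - 295)(x^2 - 73), so the splitting field is K = Q(sqrt(295), sqrt(73)). The elements 295, 73, 21535 are all non-squares in Q, so sqrt(295) and sqrt(73) generate independent quadratic extensions. Thus [K:Q] = 4 and Gal(K/Q) is generated by the two order-2 automorphisms sqrt(295) ↦ -sqrt(295) and sqrt(73) ↦ -sqrt(73), giving V_4.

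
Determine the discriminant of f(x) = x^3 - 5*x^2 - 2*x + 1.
Δ = 785

For x^3 + a x^2 + b x + c the discriminant is Δ = 18 a b c - 4 a^3 c + a^2 b^2 - 4 b^3 - 27 c^2.
Plug a = -5, b = -2, c = 1:
  18*(-5)*(-2)*(1) - 4*(-5)^3*(1) + (-5)^2*(-2)^2 - 4*(-2)^3 - 27*(1)^2
  = 180 + (500) + 100 + (32) + (-27)
  = 785.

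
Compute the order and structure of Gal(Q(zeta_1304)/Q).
|Gal(Q(zeta_1304)/Q)| = phi(1304) = 648; group ≅ (Z/1304Z)^* ≅ Z/2Z × Z/2Z × Z/162Z

The n-th cyclotomic polynomial Φ_1304(x) is the minimal polynomial of zeta_1304 over Q and has degree phi(1304) = 648. So Q(zeta_1304) is a degree-648 Galois extension with Galois group (Z/1304Z)^*. By CRT, (Z/1304Z)^* ≅ (Z/8Z)^* × (Z/163Z)^*. Each prime-power unit group is (Z/8Z)^* ≅ Z/2Z × Z/2Z; (Z/163Z)^* ≅ Z/162Z. Hence Gal(Q(zeta_1304)/Q) ≅ Z/2Z × Z/2Z × Z/162Z.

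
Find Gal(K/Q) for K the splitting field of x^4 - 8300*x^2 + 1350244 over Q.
Gal(K/Q) = Z/2Z (cyclic of order 2)

f factors as (x^2 - 166)(x^2 - 8134), so the splitting field is K = Q(sqrt(166), sqrt(8134)). The squarefree part of 166 is 166 and the squarefree part of 8134 is also 166, so sqrt(166) and sqrt(8134) are both rational multiples of sqrt(166). Hence Q(sqrt(166)) = Q(sqrt(8134)) = Q(sqrt(166)), and the splitting field collapses to a single degree-2 extension with Galois group Z/2Z.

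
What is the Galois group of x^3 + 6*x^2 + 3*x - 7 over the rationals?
Gal(K/Q) = S_3 (symmetric group of order 6)

Compute the discriminant of x^3 + (6)*x^2 + (3)*x + (-7): Δ = 2673. Since Δ is not a rational square, the Galois group is not contained in A_3; it must be the full S_3 (irreducibility of the cubic rules out anything smaller).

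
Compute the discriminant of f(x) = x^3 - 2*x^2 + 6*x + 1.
Δ = -931

For x^3 + a x^2 + b x + c the discriminant is Δ = 18 a b c - 4 a^3 c + a^2 b^2 - 4 b^3 - 27 c^2.
Plug a = -2, b = 6, c = 1:
  18*(-2)*(6)*(1) - 4*(-2)^3*(1) + (-2)^2*(6)^2 - 4*(6)^3 - 27*(1)^2
  = -216 + (32) + 144 + (-864) + (-27)
  = -931.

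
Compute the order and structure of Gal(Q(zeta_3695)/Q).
|Gal(Q(zeta_3695)/Q)| = phi(3695) = 2952; group ≅ (Z/3695Z)^* ≅ Z/4Z × Z/738Z

The n-th cyclotomic polynomial Φ_3695(x) is the minimal polynomial of zeta_3695 over Q and has degree phi(3695) = 2952. So Q(zeta_3695) is a degree-2952 Galois extension with Galois group (Z/3695Z)^*. By CRT, (Z/3695Z)^* ≅ (Z/5Z)^* × (Z/739Z)^*. Each prime-power unit group is (Z/5Z)^* ≅ Z/4Z; (Z/739Z)^* ≅ Z/738Z. Hence Gal(Q(zeta_3695)/Q) ≅ Z/4Z × Z/738Z.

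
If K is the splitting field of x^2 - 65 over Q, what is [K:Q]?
[K:Q] = 2

The polynomial x^2 - 65 is irreducible over Q since 65 is not a perfect square. Its splitting field is Q(sqrt(65)), which has degree 2 over Q.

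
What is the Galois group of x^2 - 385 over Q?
Gal(K/Q) = Z/2Z (cyclic of order 2)

x^2 - 385 is irreducible over Q since 385 is not a rational square. The splitting field Q(sqrt(385)) has degree 2 over Q, and its unique nontrivial automorphism is sqrt(385) ↦ -sqrt(385). Hence Gal(Q(sqrt(385))/Q) = Z/2Z.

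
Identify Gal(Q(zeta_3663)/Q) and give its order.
|Gal(Q(zeta_3663)/Q)| = phi(3663) = 2160; group ≅ (Z/3663Z)^* ≅ Z/6Z × Z/10Z × Z/36Z

The n-th cyclotomic polynomial Φ_3663(x) is the minimal polynomial of zeta_3663 over Q and has degree phi(3663) = 2160. So Q(zeta_3663) is a degree-2160 Galois extension with Galois group (Z/3663Z)^*. By CRT, (Z/3663Z)^* ≅ (Z/9Z)^* × (Z/11Z)^* × (Z/37Z)^*. Each prime-power unit group is (Z/9Z)^* ≅ Z/6Z; (Z/11Z)^* ≅ Z/10Z; (Z/37Z)^* ≅ Z/36Z. Hence Gal(Q(zeta_3663)/Q) ≅ Z/6Z × Z/10Z × Z/36Z.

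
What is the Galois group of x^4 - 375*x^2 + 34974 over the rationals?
Gal(K/Q) = V_4 (Klein four-group, Z/2Z × Z/2Z)

f factors as (x^2 - 174)(x^2 - 201), so the splitting field is K = Q(sqrt(174), sqrt(201)). The elements 174, 201, 34974 are all non-squares in Q, so sqrt(174) and sqrt(201) generate independent quadratic extensions. Thus [K:Q] = 4 and Gal(K/Q) is generated by the two order-2 automorphisms sqrt(174) ↦ -sqrt(174) and sqrt(201) ↦ -sqrt(201), giving V_4.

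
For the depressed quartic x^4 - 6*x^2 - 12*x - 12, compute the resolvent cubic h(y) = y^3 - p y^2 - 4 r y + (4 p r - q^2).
h(y) = y^3 + 6*y^2 + 48*y + 144

Identify coefficients: p = -6, q = -12, r = -12.
Plug into h(y) = y^3 - p y^2 - 4 r y + (4 p r - q^2):
  h(y) = y^3 - (-6) y^2 - 4*(-12) y + (4*(-6)*(-12) - (-12)^2)
       = y^3 + (6) y^2 + (48) y + (144).
Simplifying: h(y) = y^3 + 6*y^2 + 48*y + 144.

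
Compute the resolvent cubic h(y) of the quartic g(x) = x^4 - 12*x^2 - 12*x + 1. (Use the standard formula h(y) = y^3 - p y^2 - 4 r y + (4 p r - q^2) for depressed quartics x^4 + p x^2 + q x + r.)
h(y) = y^3 + 12*y^2 - 4*y - 192

Identify coefficients: p = -12, q = -12, r = 1.
Plug into h(y) = y^3 - p y^2 - 4 r y + (4 p r - q^2):
  h(y) = y^3 - (-12) y^2 - 4*(1) y + (4*(-12)*(1) - (-12)^2)
       = y^3 + (12) y^2 + (-4) y + (-192).
Simplifying: h(y) = y^3 + 12*y^2 - 4*y - 192.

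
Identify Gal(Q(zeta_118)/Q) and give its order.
|Gal(Q(zeta_118)/Q)| = phi(118) = 58; group ≅ (Z/118Z)^* ≅ Z/58Z

The n-th cyclotomic polynomial Φ_118(x) is the minimal polynomial of zeta_118 over Q and has degree phi(118) = 58. So Q(zeta_118) is a degree-58 Galois extension with Galois group (Z/118Z)^*. By CRT, (Z/118Z)^* ≅ (Z/2Z)^* × (Z/59Z)^*. Each prime-power unit group is (Z/2Z)^* ≅ trivial group (order 1); (Z/59Z)^* ≅ Z/58Z. Hence Gal(Q(zeta_118)/Q) ≅ Z/58Z.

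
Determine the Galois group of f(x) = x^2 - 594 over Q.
Gal(K/Q) = Z/2Z (cyclic of order 2)

x^2 - 594 is irreducible over Q since 594 is not a rational square. The splitting field Q(sqrt(594)) has degree 2 over Q, and its unique nontrivial automorphism is sqrt(594) ↦ -sqrt(594). Hence Gal(Q(sqrt(594))/Q) = Z/2Z.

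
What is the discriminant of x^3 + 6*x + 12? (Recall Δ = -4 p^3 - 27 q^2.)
Δ = -4752

For a depressed cubic x^3 + p x + q the discriminant is Δ = -4 p^3 - 27 q^2 = -4*(6)^3 - 27*(12)^2 = -864 - 3888 = -4752.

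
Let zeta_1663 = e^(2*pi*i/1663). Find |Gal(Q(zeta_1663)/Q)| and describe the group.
|Gal(Q(zeta_1663)/Q)| = phi(1663) = 1662; group ≅ (Z/1663Z)^* ≅ Z/1662Z

The n-th cyclotomic polynomial Φ_1663(x) is the minimal polynomial of zeta_1663 over Q and has degree phi(1663) = 1662. So Q(zeta_1663) is a degree-1662 Galois extension with Galois group (Z/1663Z)^*. (Z/1663Z)^* is cyclic since 1663 is an odd prime power (or 4). Hence Gal(Q(zeta_1663)/Q) ≅ Z/1662Z.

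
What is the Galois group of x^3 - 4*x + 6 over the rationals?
Gal(K/Q) = S_3 (symmetric group of order 6)

Compute the discriminant of x^3 + (0)*x^2 + (-4)*x + (6): Δ = -716. Since Δ is not a rational square, the Galois group is not contained in A_3; it must be the full S_3 (irreducibility of the cubic rules out anything smaller).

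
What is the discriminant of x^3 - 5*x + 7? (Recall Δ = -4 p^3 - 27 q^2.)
Δ = -823

For a depressed cubic x^3 + p x + q the discriminant is Δ = -4 p^3 - 27 q^2 = -4*(-5)^3 - 27*(7)^2 = 500 - 1323 = -823.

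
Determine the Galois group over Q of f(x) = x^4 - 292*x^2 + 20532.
Gal(K/Q) = V_4 (Klein four-group, Z/2Z × Z/2Z)

f factors as (x^2 - 174)(x^2 - 118), so the splitting field is K = Q(sqrt(174), sqrt(118)). The elements 174, 118, 20532 are all non-squares in Q, so sqrt(174) and sqrt(118) generate independent quadratic extensions. Thus [K:Q] = 4 and Gal(K/Q) is generated by the two order-2 automorphisms sqrt(174) ↦ -sqrt(174) and sqrt(118) ↦ -sqrt(118), giving V_4.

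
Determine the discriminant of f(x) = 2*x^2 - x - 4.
Δ = 33

For a quadratic a x^2 + b x + c the discriminant is Δ = b^2 - 4ac = (-1)^2 - 4*(2)*(-4) = 1 - (-32) = 33.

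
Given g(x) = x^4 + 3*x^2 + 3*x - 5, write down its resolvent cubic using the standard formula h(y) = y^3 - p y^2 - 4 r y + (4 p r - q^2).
h(y) = y^3 - 3*y^2 + 20*y - 69

Identify coefficients: p = 3, q = 3, r = -5.
Plug into h(y) = y^3 - p y^2 - 4 r y + (4 p r - q^2):
  h(y) = y^3 - (3) y^2 - 4*(-5) y + (4*(3)*(-5) - (3)^2)
       = y^3 + (-3) y^2 + (20) y + (-69).
Simplifying: h(y) = y^3 - 3*y^2 + 20*y - 69.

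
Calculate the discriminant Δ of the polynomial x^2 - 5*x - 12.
Δ = 73

For a quadratic a x^2 + b x + c the discriminant is Δ = b^2 - 4ac = (-5)^2 - 4*(1)*(-12) = 25 - (-48) = 73.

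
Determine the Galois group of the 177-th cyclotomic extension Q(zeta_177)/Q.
|Gal(Q(zeta_177)/Q)| = phi(177) = 116; group ≅ (Z/177Z)^* ≅ Z/2Z × Z/58Z

The n-th cyclotomic polynomial Φ_177(x) is the minimal polynomial of zeta_177 over Q and has degree phi(177) = 116. So Q(zeta_177) is a degree-116 Galois extension with Galois group (Z/177Z)^*. By CRT, (Z/177Z)^* ≅ (Z/3Z)^* × (Z/59Z)^*. Each prime-power unit group is (Z/3Z)^* ≅ Z/2Z; (Z/59Z)^* ≅ Z/58Z. Hence Gal(Q(zeta_177)/Q) ≅ Z/2Z × Z/58Z.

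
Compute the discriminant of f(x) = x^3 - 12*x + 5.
Δ = 6237

For a depressed cubic x^3 + p x + q the discriminant is Δ = -4 p^3 - 27 q^2 = -4*(-12)^3 - 27*(5)^2 = 6912 - 675 = 6237.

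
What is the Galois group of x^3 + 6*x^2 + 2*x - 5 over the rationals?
Gal(K/Q) = S_3 (symmetric group of order 6)

Compute the discriminant of x^3 + (6)*x^2 + (2)*x + (-5): Δ = 2677. Since Δ is not a rational square, the Galois group is not contained in A_3; it must be the full S_3 (irreducibility of the cubic rules out anything smaller).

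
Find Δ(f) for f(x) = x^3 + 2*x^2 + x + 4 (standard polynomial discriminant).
Δ = -416

For x^3 + a x^2 + b x + c the discriminant is Δ = 18 a b c - 4 a^3 c + a^2 b^2 - 4 b^3 - 27 c^2.
Plug a = 2, b = 1, c = 4:
  18*(2)*(1)*(4) - 4*(2)^3*(4) + (2)^2*(1)^2 - 4*(1)^3 - 27*(4)^2
  = 144 + (-128) + 4 + (-4) + (-432)
  = -416.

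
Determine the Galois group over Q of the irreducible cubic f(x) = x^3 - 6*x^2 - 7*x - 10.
Gal(K/Q) = S_3 (symmetric group of order 6)

Compute the discriminant of x^3 + (-6)*x^2 + (-7)*x + (-10): Δ = -15764. Since Δ is not a rational square, the Galois group is not contained in A_3; it must be the full S_3 (irreducibility of the cubic rules out anything smaller).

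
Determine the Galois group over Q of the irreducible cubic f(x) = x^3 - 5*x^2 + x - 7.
Gal(K/Q) = S_3 (symmetric group of order 6)

Compute the discriminant of x^3 + (-5)*x^2 + (1)*x + (-7): Δ = -4172. Since Δ is not a rational square, the Galois group is not contained in A_3; it must be the full S_3 (irreducibility of the cubic rules out anything smaller).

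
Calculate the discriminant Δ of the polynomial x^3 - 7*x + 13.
Δ = -3191

For a depressed cubic x^3 + p x + q the discriminant is Δ = -4 p^3 - 27 q^2 = -4*(-7)^3 - 27*(13)^2 = 1372 - 4563 = -3191.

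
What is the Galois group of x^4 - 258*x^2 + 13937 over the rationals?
Gal(K/Q) = V_4 (Klein four-group, Z/2Z × Z/2Z)

f factors as (x^2 - 181)(x^2 - 77), so the splitting field is K = Q(sqrt(181), sqrt(77)). The elements 181, 77, 13937 are all non-squares in Q, so sqrt(181) and sqrt(77) generate independent quadratic extensions. Thus [K:Q] = 4 and Gal(K/Q) is generated by the two order-2 automorphisms sqrt(181) ↦ -sqrt(181) and sqrt(77) ↦ -sqrt(77), giving V_4.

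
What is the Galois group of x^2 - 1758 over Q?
Gal(K/Q) = Z/2Z (cyclic of order 2)

x^2 - 1758 is irreducible over Q since 1758 is not a rational square. The splitting field Q(sqrt(1758)) has degree 2 over Q, and its unique nontrivial automorphism is sqrt(1758) ↦ -sqrt(1758). Hence Gal(Q(sqrt(1758))/Q) = Z/2Z.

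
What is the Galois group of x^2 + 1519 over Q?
Gal(K/Q) = Z/2Z (cyclic of order 2)

x^2 + 1519 is irreducible over Q since -1519 is not a rational square. The splitting field Q(sqrt(-1519)) has degree 2 over Q, and its unique nontrivial automorphism is sqrt(-1519) ↦ -sqrt(-1519). Hence Gal(Q(sqrt(-1519))/Q) = Z/2Z.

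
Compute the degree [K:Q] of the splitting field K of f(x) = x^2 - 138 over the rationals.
[K:Q] = 2

The polynomial x^2 - 138 is irreducible over Q since 138 is not a perfect square. Its splitting field is Q(sqrt(138)), which has degree 2 over Q.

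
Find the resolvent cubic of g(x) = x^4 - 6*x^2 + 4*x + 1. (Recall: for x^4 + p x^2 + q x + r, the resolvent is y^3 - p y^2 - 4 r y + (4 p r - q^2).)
h(y) = y^3 + 6*y^2 - 4*y - 40

Identify coefficients: p = -6, q = 4, r = 1.
Plug into h(y) = y^3 - p y^2 - 4 r y + (4 p r - q^2):
  h(y) = y^3 - (-6) y^2 - 4*(1) y + (4*(-6)*(1) - (4)^2)
       = y^3 + (6) y^2 + (-4) y + (-40).
Simplifying: h(y) = y^3 + 6*y^2 - 4*y - 40.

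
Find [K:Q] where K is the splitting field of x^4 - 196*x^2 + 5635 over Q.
[K:Q] = 4

f factors as (x^2 - 161)(x^2 - 35); the splitting field is K = Q(sqrt(161), sqrt(35)). Since 161, 35, and 5635 are all non-squares in Q, the three subfields Q(sqrt(161)), Q(sqrt(35)), Q(sqrt(5635)) are distinct degree-2 extensions, so [K:Q] = 4 (Klein four Galois group).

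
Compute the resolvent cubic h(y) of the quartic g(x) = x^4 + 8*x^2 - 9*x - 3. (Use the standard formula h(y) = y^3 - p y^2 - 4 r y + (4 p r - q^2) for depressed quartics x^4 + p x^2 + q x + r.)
h(y) = y^3 - 8*y^2 + 12*y - 177

Identify coefficients: p = 8, q = -9, r = -3.
Plug into h(y) = y^3 - p y^2 - 4 r y + (4 p r - q^2):
  h(y) = y^3 - (8) y^2 - 4*(-3) y + (4*(8)*(-3) - (-9)^2)
       = y^3 + (-8) y^2 + (12) y + (-177).
Simplifying: h(y) = y^3 - 8*y^2 + 12*y - 177.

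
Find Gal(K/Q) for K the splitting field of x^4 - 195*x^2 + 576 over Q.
Gal(K/Q) = Z/2Z (cyclic of order 2)

f factors as (x^2 - 3)(x^2 - 192), so the splitting field is K = Q(sqrt(3), sqrt(192)). The squarefree part of 3 is 3 and the squarefree part of 192 is also 3, so sqrt(3) and sqrt(192) are both rational multiples of sqrt(3). Hence Q(sqrt(3)) = Q(sqrt(192)) = Q(sqrt(3)), and the splitting field collapses to a single degree-2 extension with Galois group Z/2Z.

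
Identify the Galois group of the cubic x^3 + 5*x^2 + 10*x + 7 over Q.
Gal(K/Q) = S_3 (symmetric group of order 6)

Compute the discriminant of x^3 + (5)*x^2 + (10)*x + (7): Δ = -23. Since Δ is not a rational square, the Galois group is not contained in A_3; it must be the full S_3 (irreducibility of the cubic rules out anything smaller).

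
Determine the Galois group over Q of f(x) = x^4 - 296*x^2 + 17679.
Gal(K/Q) = V_4 (Klein four-group, Z/2Z × Z/2Z)

f factors as (x^2 - 213)(x^2 - 83), so the splitting field is K = Q(sqrt(213), sqrt(83)). The elements 213, 83, 17679 are all non-squares in Q, so sqrt(213) and sqrt(83) generate independent quadratic extensions. Thus [K:Q] = 4 and Gal(K/Q) is generated by the two order-2 automorphisms sqrt(213) ↦ -sqrt(213) and sqrt(83) ↦ -sqrt(83), giving V_4.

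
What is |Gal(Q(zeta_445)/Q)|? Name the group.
|Gal(Q(zeta_445)/Q)| = phi(445) = 352; group ≅ (Z/445Z)^* ≅ Z/4Z × Z/88Z

The n-th cyclotomic polynomial Φ_445(x) is the minimal polynomial of zeta_445 over Q and has degree phi(445) = 352. So Q(zeta_445) is a degree-352 Galois extension with Galois group (Z/445Z)^*. By CRT, (Z/445Z)^* ≅ (Z/5Z)^* × (Z/89Z)^*. Each prime-power unit group is (Z/5Z)^* ≅ Z/4Z; (Z/89Z)^* ≅ Z/88Z. Hence Gal(Q(zeta_445)/Q) ≅ Z/4Z × Z/88Z.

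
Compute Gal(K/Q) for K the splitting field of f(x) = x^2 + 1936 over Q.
Gal(K/Q) = Z/2Z (cyclic of order 2)

x^2 + 1936 is irreducible over Q since -1936 is not a rational square. The splitting field Q(sqrt(-1936)) has degree 2 over Q, and its unique nontrivial automorphism is sqrt(-1936) ↦ -sqrt(-1936). Hence Gal(Q(sqrt(-1936))/Q) = Z/2Z.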